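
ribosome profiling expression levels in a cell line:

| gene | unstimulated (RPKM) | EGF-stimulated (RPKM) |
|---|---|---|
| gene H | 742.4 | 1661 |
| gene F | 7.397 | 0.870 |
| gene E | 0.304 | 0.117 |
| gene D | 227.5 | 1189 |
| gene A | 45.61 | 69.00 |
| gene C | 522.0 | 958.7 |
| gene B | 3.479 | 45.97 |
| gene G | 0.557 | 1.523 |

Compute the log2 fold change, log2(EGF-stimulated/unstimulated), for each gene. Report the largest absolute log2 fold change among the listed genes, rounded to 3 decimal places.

log2(1661/742.4) = 1.162  (gene H)
log2(0.870/7.397) = -3.088  (gene F)
log2(0.117/0.304) = -1.378  (gene E)
log2(1189/227.5) = 2.386  (gene D)
log2(69.00/45.61) = 0.597  (gene A)
log2(958.7/522.0) = 0.877  (gene C)
log2(45.97/3.479) = 3.724  (gene B)
log2(1.523/0.557) = 1.451  (gene G)
The largest magnitude belongs to gene B.

3.724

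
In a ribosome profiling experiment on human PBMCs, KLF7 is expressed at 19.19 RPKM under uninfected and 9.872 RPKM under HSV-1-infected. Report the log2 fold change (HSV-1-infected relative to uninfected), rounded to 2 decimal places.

-0.96

Fold change = 9.872 / 19.19 = 0.5144
log2(0.5144) = -0.959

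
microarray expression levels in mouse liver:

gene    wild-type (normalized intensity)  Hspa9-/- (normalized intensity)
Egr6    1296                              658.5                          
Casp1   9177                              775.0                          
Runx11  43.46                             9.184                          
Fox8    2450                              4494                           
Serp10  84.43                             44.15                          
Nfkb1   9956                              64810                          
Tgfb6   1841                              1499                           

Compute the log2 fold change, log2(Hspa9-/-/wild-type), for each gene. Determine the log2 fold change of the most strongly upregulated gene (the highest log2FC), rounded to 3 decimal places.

log2(658.5/1296) = -0.977  (Egr6)
log2(775.0/9177) = -3.566  (Casp1)
log2(9.184/43.46) = -2.242  (Runx11)
log2(4494/2450) = 0.875  (Fox8)
log2(44.15/84.43) = -0.935  (Serp10)
log2(64810/9956) = 2.703  (Nfkb1)
log2(1499/1841) = -0.296  (Tgfb6)
Nfkb1 is most strongly upregulated.

2.703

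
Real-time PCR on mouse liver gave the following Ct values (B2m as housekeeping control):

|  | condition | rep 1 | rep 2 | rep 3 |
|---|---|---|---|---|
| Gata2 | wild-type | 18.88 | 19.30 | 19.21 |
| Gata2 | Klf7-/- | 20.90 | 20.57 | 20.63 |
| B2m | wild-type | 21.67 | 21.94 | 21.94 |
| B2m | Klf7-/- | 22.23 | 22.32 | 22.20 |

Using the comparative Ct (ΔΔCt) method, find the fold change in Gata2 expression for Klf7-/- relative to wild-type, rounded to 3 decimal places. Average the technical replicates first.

Mean Ct: Gata2 wild-type 19.130; Gata2 Klf7-/- 20.700; B2m wild-type 21.850; B2m Klf7-/- 22.250
ΔCt(wild-type) = 19.130 − 21.850 = -2.720
ΔCt(Klf7-/-) = 20.700 − 22.250 = -1.550
ΔΔCt = -1.550 − (-2.720) = 1.170
Fold change = 2^(−1.170) = 0.4444

0.444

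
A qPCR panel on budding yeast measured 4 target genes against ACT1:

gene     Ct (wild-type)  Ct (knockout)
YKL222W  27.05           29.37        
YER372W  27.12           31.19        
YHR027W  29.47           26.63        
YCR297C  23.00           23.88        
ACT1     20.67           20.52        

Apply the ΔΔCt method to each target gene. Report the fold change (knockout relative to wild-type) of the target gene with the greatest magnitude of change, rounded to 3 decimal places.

0.054

YKL222W: ΔΔCt = (29.37−20.52) − (27.05−20.67) = 8.85 − 6.38 = 2.47; fold change = 2^-2.47 = 0.180
YER372W: ΔΔCt = (31.19−20.52) − (27.12−20.67) = 10.67 − 6.45 = 4.22; fold change = 2^-4.22 = 0.054
YHR027W: ΔΔCt = (26.63−20.52) − (29.47−20.67) = 6.11 − 8.80 = -2.69; fold change = 2^2.69 = 6.453
YCR297C: ΔΔCt = (23.88−20.52) − (23.00−20.67) = 3.36 − 2.33 = 1.03; fold change = 2^-1.03 = 0.490
YER372W has the largest |ΔΔCt| = 4.22.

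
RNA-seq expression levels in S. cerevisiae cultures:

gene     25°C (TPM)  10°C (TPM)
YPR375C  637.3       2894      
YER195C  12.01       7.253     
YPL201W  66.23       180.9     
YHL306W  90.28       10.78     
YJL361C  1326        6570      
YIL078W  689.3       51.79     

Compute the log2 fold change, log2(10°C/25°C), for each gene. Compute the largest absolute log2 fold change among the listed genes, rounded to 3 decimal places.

log2(2894/637.3) = 2.183  (YPR375C)
log2(7.253/12.01) = -0.728  (YER195C)
log2(180.9/66.23) = 1.450  (YPL201W)
log2(10.78/90.28) = -3.066  (YHL306W)
log2(6570/1326) = 2.309  (YJL361C)
log2(51.79/689.3) = -3.734  (YIL078W)
The largest magnitude belongs to YIL078W.

3.734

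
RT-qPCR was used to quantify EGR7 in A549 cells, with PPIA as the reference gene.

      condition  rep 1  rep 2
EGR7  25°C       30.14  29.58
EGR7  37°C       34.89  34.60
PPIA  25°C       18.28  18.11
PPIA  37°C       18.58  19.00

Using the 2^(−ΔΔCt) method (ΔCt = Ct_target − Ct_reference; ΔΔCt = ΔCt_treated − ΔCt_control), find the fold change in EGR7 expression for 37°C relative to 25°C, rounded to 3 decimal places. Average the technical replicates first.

Mean Ct: EGR7 25°C 29.860; EGR7 37°C 34.745; PPIA 25°C 18.195; PPIA 37°C 18.790
ΔCt(25°C) = 29.860 − 18.195 = 11.665
ΔCt(37°C) = 34.745 − 18.790 = 15.955
ΔΔCt = 15.955 − 11.665 = 4.290
Fold change = 2^(−4.290) = 0.0511

0.051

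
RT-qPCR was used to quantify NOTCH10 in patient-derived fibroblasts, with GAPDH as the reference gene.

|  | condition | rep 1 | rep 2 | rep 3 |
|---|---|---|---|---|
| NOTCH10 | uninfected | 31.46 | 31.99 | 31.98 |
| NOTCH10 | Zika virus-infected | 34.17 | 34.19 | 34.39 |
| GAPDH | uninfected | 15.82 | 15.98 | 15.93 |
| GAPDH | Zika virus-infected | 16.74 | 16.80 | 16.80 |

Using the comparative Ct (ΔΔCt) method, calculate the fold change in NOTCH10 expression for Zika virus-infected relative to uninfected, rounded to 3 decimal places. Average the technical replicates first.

0.337

Mean Ct: NOTCH10 uninfected 31.810; NOTCH10 Zika virus-infected 34.250; GAPDH uninfected 15.910; GAPDH Zika virus-infected 16.780
ΔCt(uninfected) = 31.810 − 15.910 = 15.900
ΔCt(Zika virus-infected) = 34.250 − 16.780 = 17.470
ΔΔCt = 17.470 − 15.900 = 1.570
Fold change = 2^(−1.570) = 0.3368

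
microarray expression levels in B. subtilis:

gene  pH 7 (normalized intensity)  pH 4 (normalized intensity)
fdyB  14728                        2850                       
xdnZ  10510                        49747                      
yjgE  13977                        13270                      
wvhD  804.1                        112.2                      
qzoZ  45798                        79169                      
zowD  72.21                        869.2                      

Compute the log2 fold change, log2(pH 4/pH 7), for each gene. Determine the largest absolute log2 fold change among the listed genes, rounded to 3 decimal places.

3.589

log2(2850/14728) = -2.370  (fdyB)
log2(49747/10510) = 2.243  (xdnZ)
log2(13270/13977) = -0.075  (yjgE)
log2(112.2/804.1) = -2.841  (wvhD)
log2(79169/45798) = 0.790  (qzoZ)
log2(869.2/72.21) = 3.589  (zowD)
The largest magnitude belongs to zowD.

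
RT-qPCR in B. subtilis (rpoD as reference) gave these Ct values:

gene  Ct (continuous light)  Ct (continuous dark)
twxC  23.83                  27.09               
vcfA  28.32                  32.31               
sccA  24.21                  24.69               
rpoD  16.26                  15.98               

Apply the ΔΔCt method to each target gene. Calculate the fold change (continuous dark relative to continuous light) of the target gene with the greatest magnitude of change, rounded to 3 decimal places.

0.052

twxC: ΔΔCt = (27.09−15.98) − (23.83−16.26) = 11.11 − 7.57 = 3.54; fold change = 2^-3.54 = 0.086
vcfA: ΔΔCt = (32.31−15.98) − (28.32−16.26) = 16.33 − 12.06 = 4.27; fold change = 2^-4.27 = 0.052
sccA: ΔΔCt = (24.69−15.98) − (24.21−16.26) = 8.71 − 7.95 = 0.76; fold change = 2^-0.76 = 0.590
vcfA has the largest |ΔΔCt| = 4.27.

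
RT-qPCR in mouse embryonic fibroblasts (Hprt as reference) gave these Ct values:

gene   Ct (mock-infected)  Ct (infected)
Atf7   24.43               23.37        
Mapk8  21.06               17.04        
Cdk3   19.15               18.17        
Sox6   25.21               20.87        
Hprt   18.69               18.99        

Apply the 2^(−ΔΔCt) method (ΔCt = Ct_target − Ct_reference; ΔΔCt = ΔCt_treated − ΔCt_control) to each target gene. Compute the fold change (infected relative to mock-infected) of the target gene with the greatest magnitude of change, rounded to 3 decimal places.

24.933

Atf7: ΔΔCt = (23.37−18.99) − (24.43−18.69) = 4.38 − 5.74 = -1.36; fold change = 2^1.36 = 2.567
Mapk8: ΔΔCt = (17.04−18.99) − (21.06−18.69) = -1.95 − 2.37 = -4.32; fold change = 2^4.32 = 19.973
Cdk3: ΔΔCt = (18.17−18.99) − (19.15−18.69) = -0.82 − 0.46 = -1.28; fold change = 2^1.28 = 2.428
Sox6: ΔΔCt = (20.87−18.99) − (25.21−18.69) = 1.88 − 6.52 = -4.64; fold change = 2^4.64 = 24.933
Sox6 has the largest |ΔΔCt| = 4.64.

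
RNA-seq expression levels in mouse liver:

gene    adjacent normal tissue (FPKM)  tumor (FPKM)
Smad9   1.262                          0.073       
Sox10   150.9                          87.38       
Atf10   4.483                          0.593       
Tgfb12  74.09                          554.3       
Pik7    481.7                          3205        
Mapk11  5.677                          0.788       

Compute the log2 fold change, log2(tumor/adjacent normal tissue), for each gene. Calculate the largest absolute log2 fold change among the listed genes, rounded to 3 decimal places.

4.112

log2(0.073/1.262) = -4.112  (Smad9)
log2(87.38/150.9) = -0.788  (Sox10)
log2(0.593/4.483) = -2.918  (Atf10)
log2(554.3/74.09) = 2.903  (Tgfb12)
log2(3205/481.7) = 2.734  (Pik7)
log2(0.788/5.677) = -2.849  (Mapk11)
The largest magnitude belongs to Smad9.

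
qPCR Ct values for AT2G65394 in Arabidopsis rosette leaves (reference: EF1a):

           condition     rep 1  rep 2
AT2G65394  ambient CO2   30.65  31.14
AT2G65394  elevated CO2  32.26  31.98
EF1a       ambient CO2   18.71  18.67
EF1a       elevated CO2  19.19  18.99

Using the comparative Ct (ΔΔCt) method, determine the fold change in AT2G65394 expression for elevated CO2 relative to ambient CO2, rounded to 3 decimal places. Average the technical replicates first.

Mean Ct: AT2G65394 ambient CO2 30.895; AT2G65394 elevated CO2 32.120; EF1a ambient CO2 18.690; EF1a elevated CO2 19.090
ΔCt(ambient CO2) = 30.895 − 18.690 = 12.205
ΔCt(elevated CO2) = 32.120 − 19.090 = 13.030
ΔΔCt = 13.030 − 12.205 = 0.825
Fold change = 2^(−0.825) = 0.5645

0.564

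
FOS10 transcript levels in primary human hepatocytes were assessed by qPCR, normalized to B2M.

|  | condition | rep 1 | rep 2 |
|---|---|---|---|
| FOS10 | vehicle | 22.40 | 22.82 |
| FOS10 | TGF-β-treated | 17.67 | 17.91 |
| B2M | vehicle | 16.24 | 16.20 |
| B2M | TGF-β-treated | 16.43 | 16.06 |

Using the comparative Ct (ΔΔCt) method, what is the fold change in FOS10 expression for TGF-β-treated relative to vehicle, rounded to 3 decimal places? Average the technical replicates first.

28.740

Mean Ct: FOS10 vehicle 22.610; FOS10 TGF-β-treated 17.790; B2M vehicle 16.220; B2M TGF-β-treated 16.245
ΔCt(vehicle) = 22.610 − 16.220 = 6.390
ΔCt(TGF-β-treated) = 17.790 − 16.245 = 1.545
ΔΔCt = 1.545 − 6.390 = -4.845
Fold change = 2^(−(-4.845)) = 2^4.845 = 28.7402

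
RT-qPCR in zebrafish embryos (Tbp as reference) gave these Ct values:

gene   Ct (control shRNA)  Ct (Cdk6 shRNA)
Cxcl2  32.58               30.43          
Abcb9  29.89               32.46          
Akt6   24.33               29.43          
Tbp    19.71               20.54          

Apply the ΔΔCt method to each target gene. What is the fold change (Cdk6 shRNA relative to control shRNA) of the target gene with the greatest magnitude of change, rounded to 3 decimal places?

0.052

Cxcl2: ΔΔCt = (30.43−20.54) − (32.58−19.71) = 9.89 − 12.87 = -2.98; fold change = 2^2.98 = 7.890
Abcb9: ΔΔCt = (32.46−20.54) − (29.89−19.71) = 11.92 − 10.18 = 1.74; fold change = 2^-1.74 = 0.299
Akt6: ΔΔCt = (29.43−20.54) − (24.33−19.71) = 8.89 − 4.62 = 4.27; fold change = 2^-4.27 = 0.052
Akt6 has the largest |ΔΔCt| = 4.27.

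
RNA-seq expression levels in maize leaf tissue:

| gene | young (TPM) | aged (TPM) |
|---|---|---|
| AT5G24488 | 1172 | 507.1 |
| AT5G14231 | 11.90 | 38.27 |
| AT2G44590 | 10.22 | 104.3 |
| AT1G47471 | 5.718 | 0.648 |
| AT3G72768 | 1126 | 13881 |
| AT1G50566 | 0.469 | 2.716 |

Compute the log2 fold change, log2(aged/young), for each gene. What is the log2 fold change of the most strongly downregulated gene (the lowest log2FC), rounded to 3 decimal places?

-3.141

log2(507.1/1172) = -1.209  (AT5G24488)
log2(38.27/11.90) = 1.685  (AT5G14231)
log2(104.3/10.22) = 3.351  (AT2G44590)
log2(0.648/5.718) = -3.141  (AT1G47471)
log2(13881/1126) = 3.624  (AT3G72768)
log2(2.716/0.469) = 2.534  (AT1G50566)
AT1G47471 is most strongly downregulated.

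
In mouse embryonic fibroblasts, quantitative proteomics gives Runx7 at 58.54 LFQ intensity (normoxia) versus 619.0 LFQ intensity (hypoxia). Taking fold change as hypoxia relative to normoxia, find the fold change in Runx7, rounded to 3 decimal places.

10.574

Fold change = 619.0 / 58.54 = 10.5740
Runx7 is upregulated.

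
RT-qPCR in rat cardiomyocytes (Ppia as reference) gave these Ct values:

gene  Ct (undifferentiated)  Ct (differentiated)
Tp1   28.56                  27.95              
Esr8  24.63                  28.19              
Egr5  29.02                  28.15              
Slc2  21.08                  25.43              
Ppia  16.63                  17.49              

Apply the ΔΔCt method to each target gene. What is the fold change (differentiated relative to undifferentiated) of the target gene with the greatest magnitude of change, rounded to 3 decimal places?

Tp1: ΔΔCt = (27.95−17.49) − (28.56−16.63) = 10.46 − 11.93 = -1.47; fold change = 2^1.47 = 2.770
Esr8: ΔΔCt = (28.19−17.49) − (24.63−16.63) = 10.70 − 8.00 = 2.70; fold change = 2^-2.70 = 0.154
Egr5: ΔΔCt = (28.15−17.49) − (29.02−16.63) = 10.66 − 12.39 = -1.73; fold change = 2^1.73 = 3.317
Slc2: ΔΔCt = (25.43−17.49) − (21.08−16.63) = 7.94 − 4.45 = 3.49; fold change = 2^-3.49 = 0.089
Slc2 has the largest |ΔΔCt| = 3.49.

0.089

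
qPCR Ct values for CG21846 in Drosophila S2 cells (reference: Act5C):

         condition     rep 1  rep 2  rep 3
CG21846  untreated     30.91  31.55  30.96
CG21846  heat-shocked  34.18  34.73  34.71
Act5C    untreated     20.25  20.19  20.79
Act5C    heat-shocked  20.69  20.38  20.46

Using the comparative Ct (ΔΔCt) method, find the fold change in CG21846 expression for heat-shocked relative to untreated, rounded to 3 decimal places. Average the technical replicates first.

Mean Ct: CG21846 untreated 31.140; CG21846 heat-shocked 34.540; Act5C untreated 20.410; Act5C heat-shocked 20.510
ΔCt(untreated) = 31.140 − 20.410 = 10.730
ΔCt(heat-shocked) = 34.540 − 20.510 = 14.030
ΔΔCt = 14.030 − 10.730 = 3.300
Fold change = 2^(−3.300) = 0.1015

0.102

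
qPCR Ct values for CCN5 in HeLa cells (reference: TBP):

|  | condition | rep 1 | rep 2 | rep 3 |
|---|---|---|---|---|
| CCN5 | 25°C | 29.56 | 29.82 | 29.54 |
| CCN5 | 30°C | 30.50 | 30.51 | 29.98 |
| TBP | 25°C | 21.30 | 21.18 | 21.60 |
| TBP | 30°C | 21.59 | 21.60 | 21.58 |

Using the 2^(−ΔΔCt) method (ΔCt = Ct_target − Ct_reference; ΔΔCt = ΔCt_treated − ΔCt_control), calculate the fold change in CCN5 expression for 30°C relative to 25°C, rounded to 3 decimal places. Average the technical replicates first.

0.727

Mean Ct: CCN5 25°C 29.640; CCN5 30°C 30.330; TBP 25°C 21.360; TBP 30°C 21.590
ΔCt(25°C) = 29.640 − 21.360 = 8.280
ΔCt(30°C) = 30.330 − 21.590 = 8.740
ΔΔCt = 8.740 − 8.280 = 0.460
Fold change = 2^(−0.460) = 0.7270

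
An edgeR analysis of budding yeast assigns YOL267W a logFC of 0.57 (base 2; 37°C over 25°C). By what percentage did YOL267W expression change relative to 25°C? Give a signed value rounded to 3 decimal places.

48.452%

Fold change = 2^(0.57) = 1.4845
Percent change = (FC − 1) × 100% = (1.4845 − 1) × 100 = 48.452%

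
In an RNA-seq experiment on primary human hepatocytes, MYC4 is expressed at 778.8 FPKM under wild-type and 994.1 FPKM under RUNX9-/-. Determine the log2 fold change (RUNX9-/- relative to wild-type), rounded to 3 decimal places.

0.352

Fold change = 994.1 / 778.8 = 1.2765
log2(1.2765) = 0.3521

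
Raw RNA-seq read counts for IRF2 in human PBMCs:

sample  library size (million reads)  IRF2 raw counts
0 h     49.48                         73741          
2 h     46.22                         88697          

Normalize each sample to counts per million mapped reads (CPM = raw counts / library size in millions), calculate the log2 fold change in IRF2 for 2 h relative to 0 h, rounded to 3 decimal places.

CPM(0 h) = 73741 / 49.48 = 1490.3193
CPM(2 h) = 88697 / 46.22 = 1919.0177
Fold change = 1919.0177 / 1490.3193 = 1.28766
log2(1.28766) = 0.3647

0.365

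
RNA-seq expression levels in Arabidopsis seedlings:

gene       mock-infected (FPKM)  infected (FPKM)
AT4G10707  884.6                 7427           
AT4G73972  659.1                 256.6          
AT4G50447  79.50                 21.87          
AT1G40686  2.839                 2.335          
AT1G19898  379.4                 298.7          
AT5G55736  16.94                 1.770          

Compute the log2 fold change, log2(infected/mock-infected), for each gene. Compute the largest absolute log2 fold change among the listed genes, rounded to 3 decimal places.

3.259

log2(7427/884.6) = 3.070  (AT4G10707)
log2(256.6/659.1) = -1.361  (AT4G73972)
log2(21.87/79.50) = -1.862  (AT4G50447)
log2(2.335/2.839) = -0.282  (AT1G40686)
log2(298.7/379.4) = -0.345  (AT1G19898)
log2(1.770/16.94) = -3.259  (AT5G55736)
The largest magnitude belongs to AT5G55736.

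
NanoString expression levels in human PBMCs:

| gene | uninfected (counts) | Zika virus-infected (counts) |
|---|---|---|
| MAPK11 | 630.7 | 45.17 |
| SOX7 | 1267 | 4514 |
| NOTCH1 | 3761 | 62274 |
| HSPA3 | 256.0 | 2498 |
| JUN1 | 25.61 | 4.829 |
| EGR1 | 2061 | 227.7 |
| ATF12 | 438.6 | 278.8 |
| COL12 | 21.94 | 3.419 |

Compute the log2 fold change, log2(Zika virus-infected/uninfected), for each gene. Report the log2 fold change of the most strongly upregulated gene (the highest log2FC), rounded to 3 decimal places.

log2(45.17/630.7) = -3.804  (MAPK11)
log2(4514/1267) = 1.833  (SOX7)
log2(62274/3761) = 4.049  (NOTCH1)
log2(2498/256.0) = 3.287  (HSPA3)
log2(4.829/25.61) = -2.407  (JUN1)
log2(227.7/2061) = -3.178  (EGR1)
log2(278.8/438.6) = -0.654  (ATF12)
log2(3.419/21.94) = -2.682  (COL12)
NOTCH1 is most strongly upregulated.

4.049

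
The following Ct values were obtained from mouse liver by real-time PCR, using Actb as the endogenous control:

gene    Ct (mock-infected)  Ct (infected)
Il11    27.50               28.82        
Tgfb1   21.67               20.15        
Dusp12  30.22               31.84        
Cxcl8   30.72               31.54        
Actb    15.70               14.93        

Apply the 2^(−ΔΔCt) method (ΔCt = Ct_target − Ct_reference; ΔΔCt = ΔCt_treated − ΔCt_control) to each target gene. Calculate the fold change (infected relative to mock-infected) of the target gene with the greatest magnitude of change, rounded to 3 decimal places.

Il11: ΔΔCt = (28.82−14.93) − (27.50−15.70) = 13.89 − 11.80 = 2.09; fold change = 2^-2.09 = 0.235
Tgfb1: ΔΔCt = (20.15−14.93) − (21.67−15.70) = 5.22 − 5.97 = -0.75; fold change = 2^0.75 = 1.682
Dusp12: ΔΔCt = (31.84−14.93) − (30.22−15.70) = 16.91 − 14.52 = 2.39; fold change = 2^-2.39 = 0.191
Cxcl8: ΔΔCt = (31.54−14.93) − (30.72−15.70) = 16.61 − 15.02 = 1.59; fold change = 2^-1.59 = 0.332
Dusp12 has the largest |ΔΔCt| = 2.39.

0.191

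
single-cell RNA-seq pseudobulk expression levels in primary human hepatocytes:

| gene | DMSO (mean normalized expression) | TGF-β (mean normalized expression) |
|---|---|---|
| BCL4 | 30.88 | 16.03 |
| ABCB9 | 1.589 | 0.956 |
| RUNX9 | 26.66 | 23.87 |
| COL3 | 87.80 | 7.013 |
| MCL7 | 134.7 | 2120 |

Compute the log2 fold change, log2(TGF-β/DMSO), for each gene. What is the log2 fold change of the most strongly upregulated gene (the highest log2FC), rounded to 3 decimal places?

3.976

log2(16.03/30.88) = -0.946  (BCL4)
log2(0.956/1.589) = -0.733  (ABCB9)
log2(23.87/26.66) = -0.159  (RUNX9)
log2(7.013/87.80) = -3.646  (COL3)
log2(2120/134.7) = 3.976  (MCL7)
MCL7 is most strongly upregulated.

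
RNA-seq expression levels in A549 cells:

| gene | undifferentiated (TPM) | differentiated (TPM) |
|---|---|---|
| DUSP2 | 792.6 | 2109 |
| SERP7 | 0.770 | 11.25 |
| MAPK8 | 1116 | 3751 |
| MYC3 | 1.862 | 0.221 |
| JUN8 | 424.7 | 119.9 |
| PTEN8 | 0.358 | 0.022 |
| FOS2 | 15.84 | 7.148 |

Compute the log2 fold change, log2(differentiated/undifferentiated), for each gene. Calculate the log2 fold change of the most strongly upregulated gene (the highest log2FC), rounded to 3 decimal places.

log2(2109/792.6) = 1.412  (DUSP2)
log2(11.25/0.770) = 3.869  (SERP7)
log2(3751/1116) = 1.749  (MAPK8)
log2(0.221/1.862) = -3.075  (MYC3)
log2(119.9/424.7) = -1.825  (JUN8)
log2(0.022/0.358) = -4.024  (PTEN8)
log2(7.148/15.84) = -1.148  (FOS2)
SERP7 is most strongly upregulated.

3.869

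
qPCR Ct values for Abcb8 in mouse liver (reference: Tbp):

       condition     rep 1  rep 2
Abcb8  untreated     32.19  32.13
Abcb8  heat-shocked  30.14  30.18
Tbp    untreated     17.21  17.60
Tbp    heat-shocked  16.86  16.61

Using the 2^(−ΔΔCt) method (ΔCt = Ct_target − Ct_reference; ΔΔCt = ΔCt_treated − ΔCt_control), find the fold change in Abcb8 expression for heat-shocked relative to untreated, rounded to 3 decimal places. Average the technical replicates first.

Mean Ct: Abcb8 untreated 32.160; Abcb8 heat-shocked 30.160; Tbp untreated 17.405; Tbp heat-shocked 16.735
ΔCt(untreated) = 32.160 − 17.405 = 14.755
ΔCt(heat-shocked) = 30.160 − 16.735 = 13.425
ΔΔCt = 13.425 − 14.755 = -1.330
Fold change = 2^(−(-1.330)) = 2^1.330 = 2.5140

2.514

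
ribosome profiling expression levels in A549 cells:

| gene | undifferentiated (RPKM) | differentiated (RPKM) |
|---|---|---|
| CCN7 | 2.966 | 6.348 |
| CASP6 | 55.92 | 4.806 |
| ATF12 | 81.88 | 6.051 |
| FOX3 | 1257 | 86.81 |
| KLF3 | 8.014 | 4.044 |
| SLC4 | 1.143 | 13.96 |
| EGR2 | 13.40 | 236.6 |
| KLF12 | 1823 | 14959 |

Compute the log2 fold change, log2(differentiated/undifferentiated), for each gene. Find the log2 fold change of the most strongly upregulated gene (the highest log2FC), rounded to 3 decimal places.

log2(6.348/2.966) = 1.098  (CCN7)
log2(4.806/55.92) = -3.540  (CASP6)
log2(6.051/81.88) = -3.758  (ATF12)
log2(86.81/1257) = -3.856  (FOX3)
log2(4.044/8.014) = -0.987  (KLF3)
log2(13.96/1.143) = 3.610  (SLC4)
log2(236.6/13.40) = 4.142  (EGR2)
log2(14959/1823) = 3.037  (KLF12)
EGR2 is most strongly upregulated.

4.142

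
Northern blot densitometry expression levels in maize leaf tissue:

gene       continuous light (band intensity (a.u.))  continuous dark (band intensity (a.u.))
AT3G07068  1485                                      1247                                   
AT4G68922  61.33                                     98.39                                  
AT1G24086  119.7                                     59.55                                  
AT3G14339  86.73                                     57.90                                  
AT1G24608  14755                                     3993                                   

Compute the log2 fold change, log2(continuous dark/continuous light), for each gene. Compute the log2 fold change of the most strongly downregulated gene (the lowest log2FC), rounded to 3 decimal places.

log2(1247/1485) = -0.252  (AT3G07068)
log2(98.39/61.33) = 0.682  (AT4G68922)
log2(59.55/119.7) = -1.007  (AT1G24086)
log2(57.90/86.73) = -0.583  (AT3G14339)
log2(3993/14755) = -1.886  (AT1G24608)
AT1G24608 is most strongly downregulated.

-1.886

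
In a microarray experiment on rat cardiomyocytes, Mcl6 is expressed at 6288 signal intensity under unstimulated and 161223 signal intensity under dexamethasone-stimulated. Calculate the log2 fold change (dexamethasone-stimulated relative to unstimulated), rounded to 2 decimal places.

4.68

Fold change = 161223 / 6288 = 25.6398
log2(25.6398) = 4.680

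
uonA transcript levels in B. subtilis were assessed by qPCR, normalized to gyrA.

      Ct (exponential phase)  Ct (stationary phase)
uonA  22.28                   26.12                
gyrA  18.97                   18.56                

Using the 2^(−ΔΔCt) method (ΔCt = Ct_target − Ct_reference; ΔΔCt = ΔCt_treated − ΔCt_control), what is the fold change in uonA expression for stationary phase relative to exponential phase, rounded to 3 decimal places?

ΔCt(exponential phase) = 22.280 − 18.970 = 3.310
ΔCt(stationary phase) = 26.120 − 18.560 = 7.560
ΔΔCt = 7.560 − 3.310 = 4.250
Fold change = 2^(−4.250) = 0.0526

0.053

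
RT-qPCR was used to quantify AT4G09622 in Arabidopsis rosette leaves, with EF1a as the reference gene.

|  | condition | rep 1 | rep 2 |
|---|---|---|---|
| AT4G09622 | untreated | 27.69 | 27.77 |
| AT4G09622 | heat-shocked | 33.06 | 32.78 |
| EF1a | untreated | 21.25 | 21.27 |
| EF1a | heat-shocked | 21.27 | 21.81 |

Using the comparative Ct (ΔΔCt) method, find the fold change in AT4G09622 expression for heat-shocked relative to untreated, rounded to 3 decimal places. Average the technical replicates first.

0.033

Mean Ct: AT4G09622 untreated 27.730; AT4G09622 heat-shocked 32.920; EF1a untreated 21.260; EF1a heat-shocked 21.540
ΔCt(untreated) = 27.730 − 21.260 = 6.470
ΔCt(heat-shocked) = 32.920 − 21.540 = 11.380
ΔΔCt = 11.380 − 6.470 = 4.910
Fold change = 2^(−4.910) = 0.0333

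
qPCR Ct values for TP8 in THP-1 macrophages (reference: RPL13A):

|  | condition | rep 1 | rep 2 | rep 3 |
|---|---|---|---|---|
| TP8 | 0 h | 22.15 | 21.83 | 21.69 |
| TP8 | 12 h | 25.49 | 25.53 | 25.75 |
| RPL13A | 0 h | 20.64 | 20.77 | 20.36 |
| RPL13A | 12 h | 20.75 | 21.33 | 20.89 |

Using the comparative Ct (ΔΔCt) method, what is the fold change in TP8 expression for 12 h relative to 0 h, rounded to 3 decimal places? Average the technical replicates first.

Mean Ct: TP8 0 h 21.890; TP8 12 h 25.590; RPL13A 0 h 20.590; RPL13A 12 h 20.990
ΔCt(0 h) = 21.890 − 20.590 = 1.300
ΔCt(12 h) = 25.590 − 20.990 = 4.600
ΔΔCt = 4.600 − 1.300 = 3.300
Fold change = 2^(−3.300) = 0.1015

0.102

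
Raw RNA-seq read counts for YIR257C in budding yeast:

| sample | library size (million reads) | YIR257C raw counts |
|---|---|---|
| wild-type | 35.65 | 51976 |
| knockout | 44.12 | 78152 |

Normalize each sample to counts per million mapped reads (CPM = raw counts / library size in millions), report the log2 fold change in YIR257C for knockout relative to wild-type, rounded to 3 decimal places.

CPM(wild-type) = 51976 / 35.65 = 1457.9523
CPM(knockout) = 78152 / 44.12 = 1771.3509
Fold change = 1771.3509 / 1457.9523 = 1.21496
log2(1.21496) = 0.2809

0.281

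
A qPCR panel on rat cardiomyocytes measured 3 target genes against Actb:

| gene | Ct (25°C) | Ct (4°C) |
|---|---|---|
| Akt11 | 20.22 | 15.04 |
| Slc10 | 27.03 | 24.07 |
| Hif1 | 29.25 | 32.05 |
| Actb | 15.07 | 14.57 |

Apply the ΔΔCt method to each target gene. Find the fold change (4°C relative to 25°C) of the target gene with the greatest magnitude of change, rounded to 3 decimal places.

25.634

Akt11: ΔΔCt = (15.04−14.57) − (20.22−15.07) = 0.47 − 5.15 = -4.68; fold change = 2^4.68 = 25.634
Slc10: ΔΔCt = (24.07−14.57) − (27.03−15.07) = 9.50 − 11.96 = -2.46; fold change = 2^2.46 = 5.502
Hif1: ΔΔCt = (32.05−14.57) − (29.25−15.07) = 17.48 − 14.18 = 3.30; fold change = 2^-3.30 = 0.102
Akt11 has the largest |ΔΔCt| = 4.68.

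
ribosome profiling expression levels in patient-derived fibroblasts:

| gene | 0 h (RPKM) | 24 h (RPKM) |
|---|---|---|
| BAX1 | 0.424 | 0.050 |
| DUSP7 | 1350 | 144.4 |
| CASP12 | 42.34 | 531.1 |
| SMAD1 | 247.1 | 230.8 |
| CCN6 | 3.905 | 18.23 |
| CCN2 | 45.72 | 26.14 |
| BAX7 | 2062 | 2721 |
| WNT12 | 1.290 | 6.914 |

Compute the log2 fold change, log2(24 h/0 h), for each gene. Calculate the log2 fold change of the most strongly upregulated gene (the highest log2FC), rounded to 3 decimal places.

log2(0.050/0.424) = -3.084  (BAX1)
log2(144.4/1350) = -3.225  (DUSP7)
log2(531.1/42.34) = 3.649  (CASP12)
log2(230.8/247.1) = -0.098  (SMAD1)
log2(18.23/3.905) = 2.223  (CCN6)
log2(26.14/45.72) = -0.807  (CCN2)
log2(2721/2062) = 0.400  (BAX7)
log2(6.914/1.290) = 2.422  (WNT12)
CASP12 is most strongly upregulated.

3.649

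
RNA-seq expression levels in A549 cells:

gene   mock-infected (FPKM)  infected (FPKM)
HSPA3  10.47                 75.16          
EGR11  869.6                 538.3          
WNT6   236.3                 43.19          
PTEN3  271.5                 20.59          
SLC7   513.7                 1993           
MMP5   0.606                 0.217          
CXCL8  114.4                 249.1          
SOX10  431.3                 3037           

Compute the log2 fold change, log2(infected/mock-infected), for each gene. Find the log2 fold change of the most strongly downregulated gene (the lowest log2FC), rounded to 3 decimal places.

-3.721

log2(75.16/10.47) = 2.844  (HSPA3)
log2(538.3/869.6) = -0.692  (EGR11)
log2(43.19/236.3) = -2.452  (WNT6)
log2(20.59/271.5) = -3.721  (PTEN3)
log2(1993/513.7) = 1.956  (SLC7)
log2(0.217/0.606) = -1.482  (MMP5)
log2(249.1/114.4) = 1.123  (CXCL8)
log2(3037/431.3) = 2.816  (SOX10)
PTEN3 is most strongly downregulated.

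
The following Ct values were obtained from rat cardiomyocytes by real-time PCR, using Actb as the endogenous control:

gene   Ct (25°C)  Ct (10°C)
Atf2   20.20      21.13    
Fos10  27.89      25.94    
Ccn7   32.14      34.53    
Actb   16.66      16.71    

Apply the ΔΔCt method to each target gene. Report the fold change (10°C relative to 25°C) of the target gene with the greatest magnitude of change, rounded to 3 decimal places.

Atf2: ΔΔCt = (21.13−16.71) − (20.20−16.66) = 4.42 − 3.54 = 0.88; fold change = 2^-0.88 = 0.543
Fos10: ΔΔCt = (25.94−16.71) − (27.89−16.66) = 9.23 − 11.23 = -2.00; fold change = 2^2.00 = 4.000
Ccn7: ΔΔCt = (34.53−16.71) − (32.14−16.66) = 17.82 − 15.48 = 2.34; fold change = 2^-2.34 = 0.198
Ccn7 has the largest |ΔΔCt| = 2.34.

0.198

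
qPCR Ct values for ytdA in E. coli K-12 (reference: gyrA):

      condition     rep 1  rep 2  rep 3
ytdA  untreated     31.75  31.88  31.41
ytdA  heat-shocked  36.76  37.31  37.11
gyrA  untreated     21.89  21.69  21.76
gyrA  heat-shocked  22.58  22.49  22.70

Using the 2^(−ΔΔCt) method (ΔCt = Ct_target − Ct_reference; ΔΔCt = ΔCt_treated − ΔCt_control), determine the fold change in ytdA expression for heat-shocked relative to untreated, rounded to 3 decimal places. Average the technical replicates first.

0.042

Mean Ct: ytdA untreated 31.680; ytdA heat-shocked 37.060; gyrA untreated 21.780; gyrA heat-shocked 22.590
ΔCt(untreated) = 31.680 − 21.780 = 9.900
ΔCt(heat-shocked) = 37.060 − 22.590 = 14.470
ΔΔCt = 14.470 − 9.900 = 4.570
Fold change = 2^(−4.570) = 0.0421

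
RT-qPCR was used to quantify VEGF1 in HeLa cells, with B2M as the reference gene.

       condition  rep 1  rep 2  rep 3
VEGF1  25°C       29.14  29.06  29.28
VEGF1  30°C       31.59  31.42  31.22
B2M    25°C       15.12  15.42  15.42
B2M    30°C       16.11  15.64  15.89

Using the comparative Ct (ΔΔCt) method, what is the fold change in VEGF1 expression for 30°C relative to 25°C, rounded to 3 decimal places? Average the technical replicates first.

0.310

Mean Ct: VEGF1 25°C 29.160; VEGF1 30°C 31.410; B2M 25°C 15.320; B2M 30°C 15.880
ΔCt(25°C) = 29.160 − 15.320 = 13.840
ΔCt(30°C) = 31.410 − 15.880 = 15.530
ΔΔCt = 15.530 − 13.840 = 1.690
Fold change = 2^(−1.690) = 0.3099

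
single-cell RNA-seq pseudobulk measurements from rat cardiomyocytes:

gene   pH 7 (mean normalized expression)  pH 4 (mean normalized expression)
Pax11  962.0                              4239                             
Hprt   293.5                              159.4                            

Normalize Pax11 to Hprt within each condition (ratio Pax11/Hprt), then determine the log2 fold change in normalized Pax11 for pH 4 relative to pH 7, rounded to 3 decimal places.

3.020

Pax11/Hprt (pH 7) = 962.0 / 293.5 = 3.2777
Pax11/Hprt (pH 4) = 4239 / 159.4 = 26.593
Fold change = 26.593 / 3.2777 = 8.1135
log2(8.1135) = 3.0203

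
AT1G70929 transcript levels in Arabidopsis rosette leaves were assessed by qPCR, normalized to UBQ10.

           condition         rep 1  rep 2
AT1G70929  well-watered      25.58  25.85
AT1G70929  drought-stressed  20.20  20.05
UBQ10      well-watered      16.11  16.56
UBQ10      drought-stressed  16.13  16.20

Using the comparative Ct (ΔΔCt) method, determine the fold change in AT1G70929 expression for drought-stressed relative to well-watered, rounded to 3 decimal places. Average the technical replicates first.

Mean Ct: AT1G70929 well-watered 25.715; AT1G70929 drought-stressed 20.125; UBQ10 well-watered 16.335; UBQ10 drought-stressed 16.165
ΔCt(well-watered) = 25.715 − 16.335 = 9.380
ΔCt(drought-stressed) = 20.125 − 16.165 = 3.960
ΔΔCt = 3.960 − 9.380 = -5.420
Fold change = 2^(−(-5.420)) = 2^5.420 = 42.8137

42.814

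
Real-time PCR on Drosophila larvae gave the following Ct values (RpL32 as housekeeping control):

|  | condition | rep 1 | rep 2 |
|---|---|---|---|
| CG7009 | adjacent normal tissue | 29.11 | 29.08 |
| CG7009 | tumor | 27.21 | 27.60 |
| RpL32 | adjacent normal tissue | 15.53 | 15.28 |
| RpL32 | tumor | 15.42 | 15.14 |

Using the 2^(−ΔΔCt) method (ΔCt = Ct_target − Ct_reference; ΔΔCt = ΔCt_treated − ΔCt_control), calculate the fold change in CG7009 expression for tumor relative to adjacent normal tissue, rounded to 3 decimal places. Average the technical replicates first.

2.959

Mean Ct: CG7009 adjacent normal tissue 29.095; CG7009 tumor 27.405; RpL32 adjacent normal tissue 15.405; RpL32 tumor 15.280
ΔCt(adjacent normal tissue) = 29.095 − 15.405 = 13.690
ΔCt(tumor) = 27.405 − 15.280 = 12.125
ΔΔCt = 12.125 − 13.690 = -1.565
Fold change = 2^(−(-1.565)) = 2^1.565 = 2.9588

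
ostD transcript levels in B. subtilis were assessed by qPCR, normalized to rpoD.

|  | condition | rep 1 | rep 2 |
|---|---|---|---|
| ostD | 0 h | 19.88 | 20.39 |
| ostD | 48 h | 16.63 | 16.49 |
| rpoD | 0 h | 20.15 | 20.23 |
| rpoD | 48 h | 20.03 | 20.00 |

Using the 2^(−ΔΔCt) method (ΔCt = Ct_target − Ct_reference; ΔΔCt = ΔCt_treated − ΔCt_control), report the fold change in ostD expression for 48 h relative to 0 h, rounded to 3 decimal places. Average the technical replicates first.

10.556

Mean Ct: ostD 0 h 20.135; ostD 48 h 16.560; rpoD 0 h 20.190; rpoD 48 h 20.015
ΔCt(0 h) = 20.135 − 20.190 = -0.055
ΔCt(48 h) = 16.560 − 20.015 = -3.455
ΔΔCt = -3.455 − (-0.055) = -3.400
Fold change = 2^(−(-3.400)) = 2^3.400 = 10.5561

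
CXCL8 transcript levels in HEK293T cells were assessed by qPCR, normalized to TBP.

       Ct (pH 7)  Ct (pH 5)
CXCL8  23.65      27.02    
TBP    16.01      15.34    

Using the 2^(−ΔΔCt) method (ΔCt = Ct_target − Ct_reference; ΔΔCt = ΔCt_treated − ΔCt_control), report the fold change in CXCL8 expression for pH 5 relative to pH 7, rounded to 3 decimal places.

ΔCt(pH 7) = 23.650 − 16.010 = 7.640
ΔCt(pH 5) = 27.020 − 15.340 = 11.680
ΔΔCt = 11.680 − 7.640 = 4.040
Fold change = 2^(−4.040) = 0.0608

0.061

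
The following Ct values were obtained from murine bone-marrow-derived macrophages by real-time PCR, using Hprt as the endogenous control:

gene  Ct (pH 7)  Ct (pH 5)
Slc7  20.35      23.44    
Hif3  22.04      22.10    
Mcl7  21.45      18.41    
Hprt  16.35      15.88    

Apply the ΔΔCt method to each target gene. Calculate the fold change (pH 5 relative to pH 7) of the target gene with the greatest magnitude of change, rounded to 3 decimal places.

0.085

Slc7: ΔΔCt = (23.44−15.88) − (20.35−16.35) = 7.56 − 4.00 = 3.56; fold change = 2^-3.56 = 0.085
Hif3: ΔΔCt = (22.10−15.88) − (22.04−16.35) = 6.22 − 5.69 = 0.53; fold change = 2^-0.53 = 0.693
Mcl7: ΔΔCt = (18.41−15.88) − (21.45−16.35) = 2.53 − 5.10 = -2.57; fold change = 2^2.57 = 5.938
Slc7 has the largest |ΔΔCt| = 3.56.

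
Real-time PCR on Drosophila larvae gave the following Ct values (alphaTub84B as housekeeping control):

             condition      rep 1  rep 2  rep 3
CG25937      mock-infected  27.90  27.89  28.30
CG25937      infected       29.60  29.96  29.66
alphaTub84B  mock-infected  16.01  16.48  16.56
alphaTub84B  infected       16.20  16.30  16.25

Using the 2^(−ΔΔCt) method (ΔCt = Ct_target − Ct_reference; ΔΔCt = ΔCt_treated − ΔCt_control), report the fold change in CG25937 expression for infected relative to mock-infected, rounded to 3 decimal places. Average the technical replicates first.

0.285

Mean Ct: CG25937 mock-infected 28.030; CG25937 infected 29.740; alphaTub84B mock-infected 16.350; alphaTub84B infected 16.250
ΔCt(mock-infected) = 28.030 − 16.350 = 11.680
ΔCt(infected) = 29.740 − 16.250 = 13.490
ΔΔCt = 13.490 − 11.680 = 1.810
Fold change = 2^(−1.810) = 0.2852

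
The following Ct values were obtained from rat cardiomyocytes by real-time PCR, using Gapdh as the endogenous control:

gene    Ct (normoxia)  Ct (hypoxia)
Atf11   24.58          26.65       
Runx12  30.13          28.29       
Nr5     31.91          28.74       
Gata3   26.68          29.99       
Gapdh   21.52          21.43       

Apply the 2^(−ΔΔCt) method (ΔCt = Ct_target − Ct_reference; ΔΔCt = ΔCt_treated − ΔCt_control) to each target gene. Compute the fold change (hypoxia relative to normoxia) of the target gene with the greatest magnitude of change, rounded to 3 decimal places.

Atf11: ΔΔCt = (26.65−21.43) − (24.58−21.52) = 5.22 − 3.06 = 2.16; fold change = 2^-2.16 = 0.224
Runx12: ΔΔCt = (28.29−21.43) − (30.13−21.52) = 6.86 − 8.61 = -1.75; fold change = 2^1.75 = 3.364
Nr5: ΔΔCt = (28.74−21.43) − (31.91−21.52) = 7.31 − 10.39 = -3.08; fold change = 2^3.08 = 8.456
Gata3: ΔΔCt = (29.99−21.43) − (26.68−21.52) = 8.56 − 5.16 = 3.40; fold change = 2^-3.40 = 0.095
Gata3 has the largest |ΔΔCt| = 3.40.

0.095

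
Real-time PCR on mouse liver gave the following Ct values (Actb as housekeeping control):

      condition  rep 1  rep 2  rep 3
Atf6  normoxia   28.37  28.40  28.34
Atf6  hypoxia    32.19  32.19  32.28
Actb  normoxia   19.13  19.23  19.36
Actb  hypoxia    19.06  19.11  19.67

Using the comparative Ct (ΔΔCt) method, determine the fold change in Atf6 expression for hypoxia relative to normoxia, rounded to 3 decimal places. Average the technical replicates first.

0.071

Mean Ct: Atf6 normoxia 28.370; Atf6 hypoxia 32.220; Actb normoxia 19.240; Actb hypoxia 19.280
ΔCt(normoxia) = 28.370 − 19.240 = 9.130
ΔCt(hypoxia) = 32.220 − 19.280 = 12.940
ΔΔCt = 12.940 − 9.130 = 3.810
Fold change = 2^(−3.810) = 0.0713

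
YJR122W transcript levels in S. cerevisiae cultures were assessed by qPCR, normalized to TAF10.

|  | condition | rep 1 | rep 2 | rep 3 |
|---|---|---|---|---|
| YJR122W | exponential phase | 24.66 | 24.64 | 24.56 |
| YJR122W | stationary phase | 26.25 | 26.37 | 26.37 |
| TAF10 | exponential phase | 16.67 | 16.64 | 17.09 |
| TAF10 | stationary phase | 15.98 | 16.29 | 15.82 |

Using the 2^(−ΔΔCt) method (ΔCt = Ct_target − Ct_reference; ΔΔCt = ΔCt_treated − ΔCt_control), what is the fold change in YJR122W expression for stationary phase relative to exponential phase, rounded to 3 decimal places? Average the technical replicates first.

0.179

Mean Ct: YJR122W exponential phase 24.620; YJR122W stationary phase 26.330; TAF10 exponential phase 16.800; TAF10 stationary phase 16.030
ΔCt(exponential phase) = 24.620 − 16.800 = 7.820
ΔCt(stationary phase) = 26.330 − 16.030 = 10.300
ΔΔCt = 10.300 − 7.820 = 2.480
Fold change = 2^(−2.480) = 0.1792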